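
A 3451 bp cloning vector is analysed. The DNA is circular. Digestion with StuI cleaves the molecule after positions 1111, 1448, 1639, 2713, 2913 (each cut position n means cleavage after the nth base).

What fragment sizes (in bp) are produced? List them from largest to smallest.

Circular molecule, 5 cuts → 5 fragments:
  1448 − 1111 = 337 bp
  1639 − 1448 = 191 bp
  2713 − 1639 = 1074 bp
  2913 − 2713 = 200 bp
  wrap: 3451 − 2913 + 1111 = 1649 bp
Sorted largest to smallest: 1649, 1074, 337, 200, 191 bp.

1649, 1074, 337, 200, 191 bp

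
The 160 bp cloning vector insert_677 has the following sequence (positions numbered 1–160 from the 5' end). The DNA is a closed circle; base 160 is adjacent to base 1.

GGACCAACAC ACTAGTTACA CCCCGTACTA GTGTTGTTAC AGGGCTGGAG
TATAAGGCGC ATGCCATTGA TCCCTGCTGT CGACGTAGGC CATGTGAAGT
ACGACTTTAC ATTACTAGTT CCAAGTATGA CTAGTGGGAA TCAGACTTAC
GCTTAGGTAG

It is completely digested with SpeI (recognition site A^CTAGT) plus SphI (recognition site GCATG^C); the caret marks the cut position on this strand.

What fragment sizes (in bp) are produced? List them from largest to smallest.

51, 41, 36, 16, 16 bp

SpeI sites (ACTAGT) start at positions 11, 27, 114, 130.
SpeI cuts after the first base of each site, so after positions 11, 27, 114, 130.
The SphI site (GCATGC) starts at position 59.
SphI cuts after base 5 of each site (before the last base), so after position 63.
Combined cut positions: 11, 27, 63, 114, 130.
Circular molecule, 5 cuts → 5 fragments:
  12–27 → 16 bp
  28–63 → 36 bp
  64–114 → 51 bp
  115–130 → 16 bp
  131–160 then 1–11 → 30 + 11 = 41 bp
Sorted largest to smallest: 51, 41, 36, 16, 16 bp.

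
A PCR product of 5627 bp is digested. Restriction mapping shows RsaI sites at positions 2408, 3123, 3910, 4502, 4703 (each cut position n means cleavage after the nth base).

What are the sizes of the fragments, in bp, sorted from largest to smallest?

Linear molecule, 5 cuts → 6 fragments:
  2408 − 0 = 2408 bp
  3123 − 2408 = 715 bp
  3910 − 3123 = 787 bp
  4502 − 3910 = 592 bp
  4703 − 4502 = 201 bp
  5627 − 4703 = 924 bp
Sorted largest to smallest: 2408, 924, 787, 715, 592, 201 bp.

2408, 924, 787, 715, 592, 201 bp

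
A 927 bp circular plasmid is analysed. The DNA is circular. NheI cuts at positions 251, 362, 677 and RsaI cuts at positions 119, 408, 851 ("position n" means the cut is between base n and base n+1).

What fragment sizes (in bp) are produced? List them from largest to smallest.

Combined cut positions (sorted): 119, 251, 362, 408, 677, 851.
Circular molecule, 6 cuts → 6 fragments:
  251 − 119 = 132 bp
  362 − 251 = 111 bp
  408 − 362 = 46 bp
  677 − 408 = 269 bp
  851 − 677 = 174 bp
  wrap: 927 − 851 + 119 = 195 bp
Sorted largest to smallest: 269, 195, 174, 132, 111, 46 bp.

269, 195, 174, 132, 111, 46 bp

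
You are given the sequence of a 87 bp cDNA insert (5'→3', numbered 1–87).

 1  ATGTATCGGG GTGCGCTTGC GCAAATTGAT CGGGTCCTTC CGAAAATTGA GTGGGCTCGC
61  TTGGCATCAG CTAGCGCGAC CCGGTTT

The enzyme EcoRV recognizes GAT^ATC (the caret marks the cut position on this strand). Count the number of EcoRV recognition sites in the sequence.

0

No occurrence of GATATC is present in the sequence.
EcoRV does not cut: 0 sites.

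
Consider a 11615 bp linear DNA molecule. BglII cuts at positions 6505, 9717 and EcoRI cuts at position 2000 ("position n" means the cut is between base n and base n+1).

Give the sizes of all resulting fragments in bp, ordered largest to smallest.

Combined cut positions (sorted): 2000, 6505, 9717.
Linear molecule, 3 cuts → 4 fragments:
  2000 − 0 = 2000 bp
  6505 − 2000 = 4505 bp
  9717 − 6505 = 3212 bp
  11615 − 9717 = 1898 bp
Sorted largest to smallest: 4505, 3212, 2000, 1898 bp.

4505, 3212, 2000, 1898 bp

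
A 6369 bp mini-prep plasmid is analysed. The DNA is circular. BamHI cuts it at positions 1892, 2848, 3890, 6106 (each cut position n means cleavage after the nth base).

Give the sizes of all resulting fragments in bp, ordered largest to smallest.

2216, 2155, 1042, 956 bp

Circular molecule, 4 cuts → 4 fragments:
  2848 − 1892 = 956 bp
  3890 − 2848 = 1042 bp
  6106 − 3890 = 2216 bp
  wrap: 6369 − 6106 + 1892 = 2155 bp
Sorted largest to smallest: 2216, 2155, 1042, 956 bp.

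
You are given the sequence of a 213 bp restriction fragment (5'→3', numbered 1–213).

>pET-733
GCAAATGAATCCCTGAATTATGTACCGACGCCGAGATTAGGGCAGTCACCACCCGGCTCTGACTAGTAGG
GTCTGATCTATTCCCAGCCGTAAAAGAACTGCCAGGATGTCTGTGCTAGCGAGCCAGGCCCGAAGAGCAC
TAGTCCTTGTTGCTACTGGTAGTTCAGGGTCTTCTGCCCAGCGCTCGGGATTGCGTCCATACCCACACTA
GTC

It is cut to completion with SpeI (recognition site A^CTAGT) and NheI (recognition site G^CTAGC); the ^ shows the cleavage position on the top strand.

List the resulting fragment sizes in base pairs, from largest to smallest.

68, 62, 53, 24, 6 bp

SpeI sites (ACTAGT) start at positions 62, 139, 207.
SpeI cuts after the first base of each site, so after positions 62, 139, 207.
The NheI site (GCTAGC) starts at position 115.
NheI cuts after the first base of each site, so after position 115.
Combined cut positions: 62, 115, 139, 207.
Linear molecule, 4 cuts → 5 fragments:
  1–62 → 62 bp
  63–115 → 53 bp
  116–139 → 24 bp
  140–207 → 68 bp
  208–213 → 6 bp
Sorted largest to smallest: 68, 62, 53, 24, 6 bp.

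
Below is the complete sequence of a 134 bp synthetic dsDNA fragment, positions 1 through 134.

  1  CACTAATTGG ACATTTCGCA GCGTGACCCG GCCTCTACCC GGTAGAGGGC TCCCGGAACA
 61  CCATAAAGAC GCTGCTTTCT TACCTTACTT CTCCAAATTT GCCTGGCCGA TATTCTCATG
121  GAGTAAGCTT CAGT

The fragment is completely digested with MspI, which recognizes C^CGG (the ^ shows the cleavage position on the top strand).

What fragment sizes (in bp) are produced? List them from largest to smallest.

MspI sites (CCGG) start at positions 28, 39, 53.
MspI cuts after the first base of each site, so after positions 28, 39, 53.
Linear molecule, 3 cuts → 4 fragments:
  1–28 → 28 bp
  29–39 → 11 bp
  40–53 → 14 bp
  54–134 → 81 bp
Sorted largest to smallest: 81, 28, 14, 11 bp.

81, 28, 14, 11 bp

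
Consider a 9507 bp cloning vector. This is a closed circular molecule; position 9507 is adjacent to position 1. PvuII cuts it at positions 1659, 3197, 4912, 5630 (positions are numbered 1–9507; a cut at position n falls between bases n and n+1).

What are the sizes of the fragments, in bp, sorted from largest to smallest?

Circular molecule, 4 cuts → 4 fragments:
  3197 − 1659 = 1538 bp
  4912 − 3197 = 1715 bp
  5630 − 4912 = 718 bp
  wrap: 9507 − 5630 + 1659 = 5536 bp
Sorted largest to smallest: 5536, 1715, 1538, 718 bp.

5536, 1715, 1538, 718 bp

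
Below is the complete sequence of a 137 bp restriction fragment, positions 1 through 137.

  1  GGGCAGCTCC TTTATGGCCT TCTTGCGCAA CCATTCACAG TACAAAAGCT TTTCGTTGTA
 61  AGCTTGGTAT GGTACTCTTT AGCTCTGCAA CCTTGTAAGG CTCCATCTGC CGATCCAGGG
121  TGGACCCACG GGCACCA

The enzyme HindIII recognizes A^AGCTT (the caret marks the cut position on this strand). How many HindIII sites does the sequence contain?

2

AAGCTT occurs starting at positions 46, 60.
HindIII cuts at 2 sites.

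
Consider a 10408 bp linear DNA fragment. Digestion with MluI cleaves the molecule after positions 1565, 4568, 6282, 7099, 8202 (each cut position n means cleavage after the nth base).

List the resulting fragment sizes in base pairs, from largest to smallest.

3003, 2206, 1714, 1565, 1103, 817 bp

Linear molecule, 5 cuts → 6 fragments:
  1565 − 0 = 1565 bp
  4568 − 1565 = 3003 bp
  6282 − 4568 = 1714 bp
  7099 − 6282 = 817 bp
  8202 − 7099 = 1103 bp
  10408 − 8202 = 2206 bp
Sorted largest to smallest: 3003, 2206, 1714, 1565, 1103, 817 bp.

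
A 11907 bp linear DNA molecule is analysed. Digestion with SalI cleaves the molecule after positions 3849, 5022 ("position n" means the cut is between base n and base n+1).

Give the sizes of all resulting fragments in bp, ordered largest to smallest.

6885, 3849, 1173 bp

Linear molecule, 2 cuts → 3 fragments:
  3849 − 0 = 3849 bp
  5022 − 3849 = 1173 bp
  11907 − 5022 = 6885 bp
Sorted largest to smallest: 6885, 3849, 1173 bp.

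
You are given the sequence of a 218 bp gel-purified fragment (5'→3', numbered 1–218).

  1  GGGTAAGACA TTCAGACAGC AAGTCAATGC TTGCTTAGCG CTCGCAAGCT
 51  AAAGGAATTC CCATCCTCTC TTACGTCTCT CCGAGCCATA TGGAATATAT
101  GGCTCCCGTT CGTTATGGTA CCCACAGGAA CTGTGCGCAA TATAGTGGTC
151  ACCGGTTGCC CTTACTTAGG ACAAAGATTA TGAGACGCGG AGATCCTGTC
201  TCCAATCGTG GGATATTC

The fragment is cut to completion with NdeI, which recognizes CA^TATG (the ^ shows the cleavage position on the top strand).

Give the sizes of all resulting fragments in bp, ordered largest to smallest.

130, 88 bp

The NdeI site (CATATG) starts at position 87.
NdeI cuts after base 2 of each site, so after position 88.
Linear molecule, 1 cut → 2 fragments:
  1–88 → 88 bp
  89–218 → 130 bp
Sorted largest to smallest: 130, 88 bp.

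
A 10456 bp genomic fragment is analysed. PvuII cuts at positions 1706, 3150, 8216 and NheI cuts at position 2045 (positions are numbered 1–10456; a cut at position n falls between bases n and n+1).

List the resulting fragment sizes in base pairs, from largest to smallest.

Combined cut positions (sorted): 1706, 2045, 3150, 8216.
Linear molecule, 4 cuts → 5 fragments:
  1706 − 0 = 1706 bp
  2045 − 1706 = 339 bp
  3150 − 2045 = 1105 bp
  8216 − 3150 = 5066 bp
  10456 − 8216 = 2240 bp
Sorted largest to smallest: 5066, 2240, 1706, 1105, 339 bp.

5066, 2240, 1706, 1105, 339 bp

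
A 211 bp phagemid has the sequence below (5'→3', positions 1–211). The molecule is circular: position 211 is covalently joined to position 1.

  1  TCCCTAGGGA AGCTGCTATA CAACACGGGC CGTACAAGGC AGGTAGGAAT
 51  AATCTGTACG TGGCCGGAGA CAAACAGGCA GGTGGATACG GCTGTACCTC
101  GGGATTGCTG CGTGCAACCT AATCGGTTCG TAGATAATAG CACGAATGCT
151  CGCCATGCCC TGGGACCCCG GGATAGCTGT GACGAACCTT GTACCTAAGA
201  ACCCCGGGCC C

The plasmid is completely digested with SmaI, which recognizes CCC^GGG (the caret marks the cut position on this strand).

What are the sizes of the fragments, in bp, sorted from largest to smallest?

175, 36 bp

SmaI sites (CCCGGG) start at positions 167, 203.
SmaI cuts after base 3 of each site, so after positions 169, 205.
Circular molecule, 2 cuts → 2 fragments:
  170–205 → 36 bp
  206–211 then 1–169 → 6 + 169 = 175 bp
Sorted largest to smallest: 175, 36 bp.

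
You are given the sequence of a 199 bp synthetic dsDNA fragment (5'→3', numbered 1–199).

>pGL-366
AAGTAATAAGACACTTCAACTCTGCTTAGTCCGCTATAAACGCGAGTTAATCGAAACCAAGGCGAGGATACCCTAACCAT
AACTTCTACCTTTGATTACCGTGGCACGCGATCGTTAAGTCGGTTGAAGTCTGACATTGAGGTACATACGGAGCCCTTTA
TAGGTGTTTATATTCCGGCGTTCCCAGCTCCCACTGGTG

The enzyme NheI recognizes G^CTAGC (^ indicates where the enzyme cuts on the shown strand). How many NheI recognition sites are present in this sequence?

No occurrence of GCTAGC is present in the sequence.
NheI does not cut: 0 sites.

0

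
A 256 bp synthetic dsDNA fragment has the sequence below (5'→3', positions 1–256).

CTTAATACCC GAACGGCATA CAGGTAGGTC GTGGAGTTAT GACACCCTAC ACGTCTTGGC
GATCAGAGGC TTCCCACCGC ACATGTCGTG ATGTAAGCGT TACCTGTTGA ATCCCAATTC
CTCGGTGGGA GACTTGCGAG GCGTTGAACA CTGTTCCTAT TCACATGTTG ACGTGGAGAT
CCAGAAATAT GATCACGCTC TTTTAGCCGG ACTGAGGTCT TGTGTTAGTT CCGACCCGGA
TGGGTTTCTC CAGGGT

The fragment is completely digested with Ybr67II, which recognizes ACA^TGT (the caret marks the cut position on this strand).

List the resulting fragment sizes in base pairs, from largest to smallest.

Ybr67II sites (ACATGT) start at positions 81, 163.
Ybr67II cuts after base 3 of each site, so after positions 83, 165.
Linear molecule, 2 cuts → 3 fragments:
  1–83 → 83 bp
  84–165 → 82 bp
  166–256 → 91 bp
Sorted largest to smallest: 91, 83, 82 bp.

91, 83, 82 bp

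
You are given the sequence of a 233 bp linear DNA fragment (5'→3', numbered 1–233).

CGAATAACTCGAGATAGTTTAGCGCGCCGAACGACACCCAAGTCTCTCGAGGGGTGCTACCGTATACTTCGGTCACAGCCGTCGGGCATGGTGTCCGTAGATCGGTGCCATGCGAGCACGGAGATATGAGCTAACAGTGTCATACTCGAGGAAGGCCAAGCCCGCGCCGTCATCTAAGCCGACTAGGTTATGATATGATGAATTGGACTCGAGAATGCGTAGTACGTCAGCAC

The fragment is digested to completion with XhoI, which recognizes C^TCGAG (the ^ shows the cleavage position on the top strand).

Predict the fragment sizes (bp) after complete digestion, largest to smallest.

99, 63, 38, 25, 8 bp

XhoI sites (CTCGAG) start at positions 8, 46, 145, 208.
XhoI cuts after the first base of each site, so after positions 8, 46, 145, 208.
Linear molecule, 4 cuts → 5 fragments:
  1–8 → 8 bp
  9–46 → 38 bp
  47–145 → 99 bp
  146–208 → 63 bp
  209–233 → 25 bp
Sorted largest to smallest: 99, 63, 38, 25, 8 bp.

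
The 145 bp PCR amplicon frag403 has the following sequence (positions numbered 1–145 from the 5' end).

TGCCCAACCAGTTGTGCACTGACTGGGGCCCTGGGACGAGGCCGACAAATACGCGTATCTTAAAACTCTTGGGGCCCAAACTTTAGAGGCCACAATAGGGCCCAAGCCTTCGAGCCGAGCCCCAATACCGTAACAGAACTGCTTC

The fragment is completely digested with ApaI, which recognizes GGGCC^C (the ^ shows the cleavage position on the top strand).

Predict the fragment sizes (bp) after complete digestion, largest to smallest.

ApaI sites (GGGCCC) start at positions 26, 72, 98.
ApaI cuts after base 5 of each site (before the last base), so after positions 30, 76, 102.
Linear molecule, 3 cuts → 4 fragments:
  1–30 → 30 bp
  31–76 → 46 bp
  77–102 → 26 bp
  103–145 → 43 bp
Sorted largest to smallest: 46, 43, 30, 26 bp.

46, 43, 30, 26 bp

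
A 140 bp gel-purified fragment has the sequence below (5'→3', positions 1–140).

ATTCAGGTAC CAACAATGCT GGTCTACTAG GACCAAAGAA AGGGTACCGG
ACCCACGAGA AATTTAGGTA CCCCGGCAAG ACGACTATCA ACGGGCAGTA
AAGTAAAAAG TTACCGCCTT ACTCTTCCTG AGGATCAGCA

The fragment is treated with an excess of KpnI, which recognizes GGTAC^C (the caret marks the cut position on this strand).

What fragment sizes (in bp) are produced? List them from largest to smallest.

69, 37, 24, 10 bp

KpnI sites (GGTACC) start at positions 6, 43, 67.
KpnI cuts after base 5 of each site (before the last base), so after positions 10, 47, 71.
Linear molecule, 3 cuts → 4 fragments:
  1–10 → 10 bp
  11–47 → 37 bp
  48–71 → 24 bp
  72–140 → 69 bp
Sorted largest to smallest: 69, 37, 24, 10 bp.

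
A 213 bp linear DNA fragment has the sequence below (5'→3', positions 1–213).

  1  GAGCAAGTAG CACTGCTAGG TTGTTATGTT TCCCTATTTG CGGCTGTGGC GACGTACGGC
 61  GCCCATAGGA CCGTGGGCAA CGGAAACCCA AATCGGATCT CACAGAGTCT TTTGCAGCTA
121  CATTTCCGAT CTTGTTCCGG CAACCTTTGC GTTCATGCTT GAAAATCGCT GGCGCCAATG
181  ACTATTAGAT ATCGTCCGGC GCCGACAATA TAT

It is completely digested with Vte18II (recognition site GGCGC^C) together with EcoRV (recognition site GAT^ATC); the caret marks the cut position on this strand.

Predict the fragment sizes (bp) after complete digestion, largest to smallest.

113, 62, 15, 12, 11 bp

Vte18II sites (GGCGCC) start at positions 58, 171, 198.
Vte18II cuts after base 5 of each site (before the last base), so after positions 62, 175, 202.
The EcoRV site (GATATC) starts at position 188.
EcoRV cuts after base 3 of each site, so after position 190.
Combined cut positions: 62, 175, 190, 202.
Linear molecule, 4 cuts → 5 fragments:
  1–62 → 62 bp
  63–175 → 113 bp
  176–190 → 15 bp
  191–202 → 12 bp
  203–213 → 11 bp
Sorted largest to smallest: 113, 62, 15, 12, 11 bp.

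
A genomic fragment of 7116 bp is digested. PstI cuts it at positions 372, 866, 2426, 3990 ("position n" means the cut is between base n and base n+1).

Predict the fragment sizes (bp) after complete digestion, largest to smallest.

3126, 1564, 1560, 494, 372 bp

Linear molecule, 4 cuts → 5 fragments:
  372 − 0 = 372 bp
  866 − 372 = 494 bp
  2426 − 866 = 1560 bp
  3990 − 2426 = 1564 bp
  7116 − 3990 = 3126 bp
Sorted largest to smallest: 3126, 1564, 1560, 494, 372 bp.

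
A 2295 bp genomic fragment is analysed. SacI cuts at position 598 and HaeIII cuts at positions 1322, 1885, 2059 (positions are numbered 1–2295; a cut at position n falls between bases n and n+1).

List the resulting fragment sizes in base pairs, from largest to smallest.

724, 598, 563, 236, 174 bp

Combined cut positions (sorted): 598, 1322, 1885, 2059.
Linear molecule, 4 cuts → 5 fragments:
  598 − 0 = 598 bp
  1322 − 598 = 724 bp
  1885 − 1322 = 563 bp
  2059 − 1885 = 174 bp
  2295 − 2059 = 236 bp
Sorted largest to smallest: 724, 598, 563, 236, 174 bp.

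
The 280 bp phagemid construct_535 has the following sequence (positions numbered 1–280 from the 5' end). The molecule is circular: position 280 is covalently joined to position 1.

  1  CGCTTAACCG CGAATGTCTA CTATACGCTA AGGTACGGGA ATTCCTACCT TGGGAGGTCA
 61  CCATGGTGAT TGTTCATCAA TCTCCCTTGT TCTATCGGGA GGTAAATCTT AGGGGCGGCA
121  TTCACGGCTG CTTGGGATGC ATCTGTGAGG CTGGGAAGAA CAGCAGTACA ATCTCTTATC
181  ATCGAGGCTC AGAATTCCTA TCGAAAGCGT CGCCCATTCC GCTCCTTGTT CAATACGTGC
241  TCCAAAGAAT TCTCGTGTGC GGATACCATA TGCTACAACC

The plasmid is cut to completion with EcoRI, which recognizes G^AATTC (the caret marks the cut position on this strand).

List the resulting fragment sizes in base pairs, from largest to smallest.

153, 72, 55 bp

EcoRI sites (GAATTC) start at positions 39, 192, 247.
EcoRI cuts after the first base of each site, so after positions 39, 192, 247.
Circular molecule, 3 cuts → 3 fragments:
  40–192 → 153 bp
  193–247 → 55 bp
  248–280 then 1–39 → 33 + 39 = 72 bp
Sorted largest to smallest: 153, 72, 55 bp.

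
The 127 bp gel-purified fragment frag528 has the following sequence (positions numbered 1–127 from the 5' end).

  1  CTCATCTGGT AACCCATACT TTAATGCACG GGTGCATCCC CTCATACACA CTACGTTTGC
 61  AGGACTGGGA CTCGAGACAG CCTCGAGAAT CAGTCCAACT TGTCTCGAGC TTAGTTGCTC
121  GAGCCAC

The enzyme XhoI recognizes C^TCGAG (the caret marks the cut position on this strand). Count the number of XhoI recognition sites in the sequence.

CTCGAG occurs starting at positions 71, 82, 104, 118.
XhoI cuts at 4 sites.

4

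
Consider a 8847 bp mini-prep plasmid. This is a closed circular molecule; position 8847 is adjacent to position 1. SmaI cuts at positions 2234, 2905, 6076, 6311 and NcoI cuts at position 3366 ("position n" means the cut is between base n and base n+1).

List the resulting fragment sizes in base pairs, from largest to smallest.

Combined cut positions (sorted): 2234, 2905, 3366, 6076, 6311.
Circular molecule, 5 cuts → 5 fragments:
  2905 − 2234 = 671 bp
  3366 − 2905 = 461 bp
  6076 − 3366 = 2710 bp
  6311 − 6076 = 235 bp
  wrap: 8847 − 6311 + 2234 = 4770 bp
Sorted largest to smallest: 4770, 2710, 671, 461, 235 bp.

4770, 2710, 671, 461, 235 bp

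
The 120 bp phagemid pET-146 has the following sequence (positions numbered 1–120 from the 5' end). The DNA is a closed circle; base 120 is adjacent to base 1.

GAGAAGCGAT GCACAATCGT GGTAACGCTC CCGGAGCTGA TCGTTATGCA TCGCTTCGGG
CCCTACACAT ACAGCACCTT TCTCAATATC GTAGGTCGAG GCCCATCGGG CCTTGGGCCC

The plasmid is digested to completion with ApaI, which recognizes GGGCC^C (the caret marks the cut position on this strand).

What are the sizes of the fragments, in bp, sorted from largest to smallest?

ApaI sites (GGGCCC) start at positions 58, 115.
ApaI cuts after base 5 of each site (before the last base), so after positions 62, 119.
Circular molecule, 2 cuts → 2 fragments:
  63–119 → 57 bp
  120–120 then 1–62 → 1 + 62 = 63 bp
Sorted largest to smallest: 63, 57 bp.

63, 57 bp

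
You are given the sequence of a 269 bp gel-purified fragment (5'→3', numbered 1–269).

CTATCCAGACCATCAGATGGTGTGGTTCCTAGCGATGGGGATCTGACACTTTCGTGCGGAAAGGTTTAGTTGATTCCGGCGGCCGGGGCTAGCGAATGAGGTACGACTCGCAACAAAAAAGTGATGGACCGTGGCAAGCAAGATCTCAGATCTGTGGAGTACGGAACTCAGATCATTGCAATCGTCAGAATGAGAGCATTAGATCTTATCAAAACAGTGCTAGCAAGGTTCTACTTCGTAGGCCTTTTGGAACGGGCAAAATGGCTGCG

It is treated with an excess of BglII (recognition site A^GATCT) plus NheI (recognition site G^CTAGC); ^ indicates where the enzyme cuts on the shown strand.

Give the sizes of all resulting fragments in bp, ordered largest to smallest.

BglII sites (AGATCT) start at positions 141, 148, 201.
BglII cuts after the first base of each site, so after positions 141, 148, 201.
NheI sites (GCTAGC) start at positions 88, 219.
NheI cuts after the first base of each site, so after positions 88, 219.
Combined cut positions: 88, 141, 148, 201, 219.
Linear molecule, 5 cuts → 6 fragments:
  1–88 → 88 bp
  89–141 → 53 bp
  142–148 → 7 bp
  149–201 → 53 bp
  202–219 → 18 bp
  220–269 → 50 bp
Sorted largest to smallest: 88, 53, 53, 50, 18, 7 bp.

88, 53, 53, 50, 18, 7 bp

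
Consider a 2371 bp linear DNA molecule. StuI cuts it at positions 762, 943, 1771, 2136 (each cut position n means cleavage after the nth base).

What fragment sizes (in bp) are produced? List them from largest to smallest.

Linear molecule, 4 cuts → 5 fragments:
  762 − 0 = 762 bp
  943 − 762 = 181 bp
  1771 − 943 = 828 bp
  2136 − 1771 = 365 bp
  2371 − 2136 = 235 bp
Sorted largest to smallest: 828, 762, 365, 235, 181 bp.

828, 762, 365, 235, 181 bp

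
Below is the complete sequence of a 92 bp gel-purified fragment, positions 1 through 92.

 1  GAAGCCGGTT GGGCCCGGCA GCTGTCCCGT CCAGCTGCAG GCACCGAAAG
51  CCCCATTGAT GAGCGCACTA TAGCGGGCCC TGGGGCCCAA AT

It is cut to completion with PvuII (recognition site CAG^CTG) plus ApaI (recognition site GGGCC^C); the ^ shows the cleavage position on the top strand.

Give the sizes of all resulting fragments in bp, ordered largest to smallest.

45, 15, 13, 8, 6, 5 bp

PvuII sites (CAGCTG) start at positions 19, 32.
PvuII cuts after base 3 of each site, so after positions 21, 34.
ApaI sites (GGGCCC) start at positions 11, 75, 83.
ApaI cuts after base 5 of each site (before the last base), so after positions 15, 79, 87.
Combined cut positions: 15, 21, 34, 79, 87.
Linear molecule, 5 cuts → 6 fragments:
  1–15 → 15 bp
  16–21 → 6 bp
  22–34 → 13 bp
  35–79 → 45 bp
  80–87 → 8 bp
  88–92 → 5 bp
Sorted largest to smallest: 45, 15, 13, 8, 6, 5 bp.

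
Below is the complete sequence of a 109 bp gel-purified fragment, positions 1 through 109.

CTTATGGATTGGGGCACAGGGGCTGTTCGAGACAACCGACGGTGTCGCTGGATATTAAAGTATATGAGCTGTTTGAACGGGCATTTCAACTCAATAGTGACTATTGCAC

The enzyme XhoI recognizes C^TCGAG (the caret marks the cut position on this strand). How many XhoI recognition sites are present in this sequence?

0

No occurrence of CTCGAG is present in the sequence.
XhoI does not cut: 0 sites.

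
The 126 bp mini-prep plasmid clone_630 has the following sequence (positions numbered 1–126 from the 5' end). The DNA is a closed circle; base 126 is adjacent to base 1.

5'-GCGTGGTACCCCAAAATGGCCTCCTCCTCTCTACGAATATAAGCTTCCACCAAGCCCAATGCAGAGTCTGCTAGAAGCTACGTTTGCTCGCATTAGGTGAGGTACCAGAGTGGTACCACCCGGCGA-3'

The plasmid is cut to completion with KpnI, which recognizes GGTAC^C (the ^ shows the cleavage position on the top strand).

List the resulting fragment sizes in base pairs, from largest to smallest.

96, 19, 11 bp

KpnI sites (GGTACC) start at positions 5, 101, 112.
KpnI cuts after base 5 of each site (before the last base), so after positions 9, 105, 116.
Circular molecule, 3 cuts → 3 fragments:
  10–105 → 96 bp
  106–116 → 11 bp
  117–126 then 1–9 → 10 + 9 = 19 bp
Sorted largest to smallest: 96, 19, 11 bp.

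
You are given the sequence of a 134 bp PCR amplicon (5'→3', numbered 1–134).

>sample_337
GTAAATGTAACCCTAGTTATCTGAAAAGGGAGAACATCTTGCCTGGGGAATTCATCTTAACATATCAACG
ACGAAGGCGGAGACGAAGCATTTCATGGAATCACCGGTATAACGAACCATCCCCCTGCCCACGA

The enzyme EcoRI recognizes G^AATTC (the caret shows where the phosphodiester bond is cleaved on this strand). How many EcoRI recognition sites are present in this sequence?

GAATTC occurs starting at position 48.
EcoRI cuts at 1 site.

1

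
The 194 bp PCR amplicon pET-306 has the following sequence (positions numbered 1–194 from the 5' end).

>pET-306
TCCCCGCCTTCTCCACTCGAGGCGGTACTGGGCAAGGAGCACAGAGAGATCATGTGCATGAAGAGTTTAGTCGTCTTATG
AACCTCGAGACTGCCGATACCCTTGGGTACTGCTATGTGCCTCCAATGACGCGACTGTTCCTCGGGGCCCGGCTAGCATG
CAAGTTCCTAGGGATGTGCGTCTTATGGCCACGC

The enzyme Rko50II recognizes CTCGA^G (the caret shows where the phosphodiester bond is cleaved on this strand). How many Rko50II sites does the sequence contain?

2

CTCGAG occurs starting at positions 16, 84.
Rko50II cuts at 2 sites.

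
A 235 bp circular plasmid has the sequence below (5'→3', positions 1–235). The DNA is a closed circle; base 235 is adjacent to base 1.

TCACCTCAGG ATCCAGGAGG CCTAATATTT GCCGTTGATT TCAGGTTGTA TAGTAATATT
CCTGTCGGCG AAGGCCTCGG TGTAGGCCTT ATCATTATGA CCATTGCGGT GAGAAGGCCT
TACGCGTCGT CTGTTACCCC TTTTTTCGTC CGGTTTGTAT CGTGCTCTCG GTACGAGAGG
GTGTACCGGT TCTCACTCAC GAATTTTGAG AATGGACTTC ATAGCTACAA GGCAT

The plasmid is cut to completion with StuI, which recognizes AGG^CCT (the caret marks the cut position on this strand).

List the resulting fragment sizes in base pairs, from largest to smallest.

138, 54, 31, 12 bp

StuI sites (AGGCCT) start at positions 18, 72, 84, 115.
StuI cuts after base 3 of each site, so after positions 20, 74, 86, 117.
Circular molecule, 4 cuts → 4 fragments:
  21–74 → 54 bp
  75–86 → 12 bp
  87–117 → 31 bp
  118–235 then 1–20 → 118 + 20 = 138 bp
Sorted largest to smallest: 138, 54, 31, 12 bp.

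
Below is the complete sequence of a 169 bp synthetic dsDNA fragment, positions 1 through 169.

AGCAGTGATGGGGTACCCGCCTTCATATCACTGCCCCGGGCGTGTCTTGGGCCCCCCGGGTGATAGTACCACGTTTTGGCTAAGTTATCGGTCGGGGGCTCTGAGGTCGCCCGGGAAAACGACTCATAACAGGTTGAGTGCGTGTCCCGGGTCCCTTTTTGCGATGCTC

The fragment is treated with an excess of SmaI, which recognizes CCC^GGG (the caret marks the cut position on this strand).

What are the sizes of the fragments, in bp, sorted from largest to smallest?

SmaI sites (CCCGGG) start at positions 35, 55, 110, 146.
SmaI cuts after base 3 of each site, so after positions 37, 57, 112, 148.
Linear molecule, 4 cuts → 5 fragments:
  1–37 → 37 bp
  38–57 → 20 bp
  58–112 → 55 bp
  113–148 → 36 bp
  149–169 → 21 bp
Sorted largest to smallest: 55, 37, 36, 21, 20 bp.

55, 37, 36, 21, 20 bp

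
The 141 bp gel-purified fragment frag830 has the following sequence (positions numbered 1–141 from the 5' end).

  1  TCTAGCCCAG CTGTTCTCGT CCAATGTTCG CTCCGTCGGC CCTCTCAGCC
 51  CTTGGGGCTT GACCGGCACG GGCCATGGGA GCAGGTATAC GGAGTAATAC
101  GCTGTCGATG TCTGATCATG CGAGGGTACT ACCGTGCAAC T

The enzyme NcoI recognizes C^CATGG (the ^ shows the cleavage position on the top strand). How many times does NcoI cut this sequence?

CCATGG occurs starting at position 73.
NcoI cuts at 1 site.

1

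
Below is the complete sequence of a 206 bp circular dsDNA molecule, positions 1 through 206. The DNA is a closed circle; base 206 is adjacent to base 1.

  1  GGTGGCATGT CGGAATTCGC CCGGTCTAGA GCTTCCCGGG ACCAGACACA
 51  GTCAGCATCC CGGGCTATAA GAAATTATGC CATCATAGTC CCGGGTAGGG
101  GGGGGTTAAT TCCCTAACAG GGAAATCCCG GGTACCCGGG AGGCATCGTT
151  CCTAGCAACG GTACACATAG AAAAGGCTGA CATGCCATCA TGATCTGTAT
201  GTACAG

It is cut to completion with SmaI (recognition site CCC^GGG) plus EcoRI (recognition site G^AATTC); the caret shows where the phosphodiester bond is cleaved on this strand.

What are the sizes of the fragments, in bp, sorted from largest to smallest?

82, 37, 31, 24, 24, 8 bp

SmaI sites (CCCGGG) start at positions 35, 59, 90, 127, 135.
SmaI cuts after base 3 of each site, so after positions 37, 61, 92, 129, 137.
The EcoRI site (GAATTC) starts at position 13.
EcoRI cuts after the first base of each site, so after position 13.
Combined cut positions: 13, 37, 61, 92, 129, 137.
Circular molecule, 6 cuts → 6 fragments:
  14–37 → 24 bp
  38–61 → 24 bp
  62–92 → 31 bp
  93–129 → 37 bp
  130–137 → 8 bp
  138–206 then 1–13 → 69 + 13 = 82 bp
Sorted largest to smallest: 82, 37, 31, 24, 24, 8 bp.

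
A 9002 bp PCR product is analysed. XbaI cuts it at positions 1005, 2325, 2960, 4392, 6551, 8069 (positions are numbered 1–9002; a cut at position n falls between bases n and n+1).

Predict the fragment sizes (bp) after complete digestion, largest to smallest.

Linear molecule, 6 cuts → 7 fragments:
  1005 − 0 = 1005 bp
  2325 − 1005 = 1320 bp
  2960 − 2325 = 635 bp
  4392 − 2960 = 1432 bp
  6551 − 4392 = 2159 bp
  8069 − 6551 = 1518 bp
  9002 − 8069 = 933 bp
Sorted largest to smallest: 2159, 1518, 1432, 1320, 1005, 933, 635 bp.

2159, 1518, 1432, 1320, 1005, 933, 635 bp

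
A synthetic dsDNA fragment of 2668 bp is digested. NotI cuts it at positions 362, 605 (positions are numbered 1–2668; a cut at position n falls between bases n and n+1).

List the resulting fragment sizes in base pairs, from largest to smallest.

2063, 362, 243 bp

Linear molecule, 2 cuts → 3 fragments:
  362 − 0 = 362 bp
  605 − 362 = 243 bp
  2668 − 605 = 2063 bp
Sorted largest to smallest: 2063, 362, 243 bp.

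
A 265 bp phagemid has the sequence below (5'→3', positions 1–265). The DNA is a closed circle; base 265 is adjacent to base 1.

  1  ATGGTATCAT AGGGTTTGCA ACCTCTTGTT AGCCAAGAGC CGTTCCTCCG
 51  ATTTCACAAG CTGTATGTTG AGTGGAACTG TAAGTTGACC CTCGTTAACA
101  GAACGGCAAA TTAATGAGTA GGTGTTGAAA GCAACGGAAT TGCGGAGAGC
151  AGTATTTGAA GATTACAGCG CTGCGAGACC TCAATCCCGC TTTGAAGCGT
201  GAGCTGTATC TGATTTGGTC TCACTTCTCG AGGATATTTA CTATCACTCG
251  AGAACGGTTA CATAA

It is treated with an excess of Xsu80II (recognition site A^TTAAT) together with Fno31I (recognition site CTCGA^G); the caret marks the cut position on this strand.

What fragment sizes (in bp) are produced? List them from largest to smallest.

The Xsu80II site (ATTAAT) starts at position 110.
Xsu80II cuts after the first base of each site, so after position 110.
Fno31I sites (CTCGAG) start at positions 227, 247.
Fno31I cuts after base 5 of each site (before the last base), so after positions 231, 251.
Combined cut positions: 110, 231, 251.
Circular molecule, 3 cuts → 3 fragments:
  111–231 → 121 bp
  232–251 → 20 bp
  252–265 then 1–110 → 14 + 110 = 124 bp
Sorted largest to smallest: 124, 121, 20 bp.

124, 121, 20 bp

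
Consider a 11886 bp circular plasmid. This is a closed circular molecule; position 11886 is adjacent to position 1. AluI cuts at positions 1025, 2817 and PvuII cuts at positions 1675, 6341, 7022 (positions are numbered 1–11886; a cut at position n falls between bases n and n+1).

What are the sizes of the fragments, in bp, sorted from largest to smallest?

Combined cut positions (sorted): 1025, 1675, 2817, 6341, 7022.
Circular molecule, 5 cuts → 5 fragments:
  1675 − 1025 = 650 bp
  2817 − 1675 = 1142 bp
  6341 − 2817 = 3524 bp
  7022 − 6341 = 681 bp
  wrap: 11886 − 7022 + 1025 = 5889 bp
Sorted largest to smallest: 5889, 3524, 1142, 681, 650 bp.

5889, 3524, 1142, 681, 650 bp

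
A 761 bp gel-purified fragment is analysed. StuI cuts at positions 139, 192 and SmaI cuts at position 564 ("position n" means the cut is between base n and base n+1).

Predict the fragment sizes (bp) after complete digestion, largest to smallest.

Combined cut positions (sorted): 139, 192, 564.
Linear molecule, 3 cuts → 4 fragments:
  139 − 0 = 139 bp
  192 − 139 = 53 bp
  564 − 192 = 372 bp
  761 − 564 = 197 bp
Sorted largest to smallest: 372, 197, 139, 53 bp.

372, 197, 139, 53 bp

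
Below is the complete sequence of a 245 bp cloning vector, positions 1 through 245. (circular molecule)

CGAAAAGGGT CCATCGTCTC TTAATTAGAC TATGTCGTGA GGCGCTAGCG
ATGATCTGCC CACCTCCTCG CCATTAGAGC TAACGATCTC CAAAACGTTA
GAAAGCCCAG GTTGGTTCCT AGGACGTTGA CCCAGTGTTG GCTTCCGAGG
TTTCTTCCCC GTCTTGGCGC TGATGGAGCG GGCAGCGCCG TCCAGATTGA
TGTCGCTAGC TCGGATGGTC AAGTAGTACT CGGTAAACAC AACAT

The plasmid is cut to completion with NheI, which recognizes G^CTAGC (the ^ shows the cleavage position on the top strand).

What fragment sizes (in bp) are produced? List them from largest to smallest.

161, 84 bp

NheI sites (GCTAGC) start at positions 44, 205.
NheI cuts after the first base of each site, so after positions 44, 205.
Circular molecule, 2 cuts → 2 fragments:
  45–205 → 161 bp
  206–245 then 1–44 → 40 + 44 = 84 bp
Sorted largest to smallest: 161, 84 bp.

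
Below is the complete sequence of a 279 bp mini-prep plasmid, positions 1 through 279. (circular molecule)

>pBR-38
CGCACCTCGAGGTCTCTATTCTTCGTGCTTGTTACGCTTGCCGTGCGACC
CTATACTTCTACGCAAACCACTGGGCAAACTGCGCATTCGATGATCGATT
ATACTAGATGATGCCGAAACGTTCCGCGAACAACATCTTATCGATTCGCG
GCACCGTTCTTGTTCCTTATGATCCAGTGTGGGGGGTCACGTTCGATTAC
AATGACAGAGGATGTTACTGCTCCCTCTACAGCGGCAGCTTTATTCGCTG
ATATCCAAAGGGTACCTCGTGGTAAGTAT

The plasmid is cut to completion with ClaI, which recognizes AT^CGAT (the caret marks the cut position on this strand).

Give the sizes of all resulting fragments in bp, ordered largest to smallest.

ClaI sites (ATCGAT) start at positions 94, 140.
ClaI cuts after base 2 of each site, so after positions 95, 141.
Circular molecule, 2 cuts → 2 fragments:
  96–141 → 46 bp
  142–279 then 1–95 → 138 + 95 = 233 bp
Sorted largest to smallest: 233, 46 bp.

233, 46 bp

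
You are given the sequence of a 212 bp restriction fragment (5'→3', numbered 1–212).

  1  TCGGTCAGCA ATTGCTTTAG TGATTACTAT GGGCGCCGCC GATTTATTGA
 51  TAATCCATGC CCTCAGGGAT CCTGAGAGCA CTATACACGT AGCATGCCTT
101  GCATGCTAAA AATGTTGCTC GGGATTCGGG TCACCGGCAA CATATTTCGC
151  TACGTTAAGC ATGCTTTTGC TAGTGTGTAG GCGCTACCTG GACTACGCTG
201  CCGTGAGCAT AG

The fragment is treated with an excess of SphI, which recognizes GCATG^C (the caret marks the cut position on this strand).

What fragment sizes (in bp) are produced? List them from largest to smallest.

96, 58, 49, 9 bp

SphI sites (GCATGC) start at positions 92, 101, 159.
SphI cuts after base 5 of each site (before the last base), so after positions 96, 105, 163.
Linear molecule, 3 cuts → 4 fragments:
  1–96 → 96 bp
  97–105 → 9 bp
  106–163 → 58 bp
  164–212 → 49 bp
Sorted largest to smallest: 96, 58, 49, 9 bp.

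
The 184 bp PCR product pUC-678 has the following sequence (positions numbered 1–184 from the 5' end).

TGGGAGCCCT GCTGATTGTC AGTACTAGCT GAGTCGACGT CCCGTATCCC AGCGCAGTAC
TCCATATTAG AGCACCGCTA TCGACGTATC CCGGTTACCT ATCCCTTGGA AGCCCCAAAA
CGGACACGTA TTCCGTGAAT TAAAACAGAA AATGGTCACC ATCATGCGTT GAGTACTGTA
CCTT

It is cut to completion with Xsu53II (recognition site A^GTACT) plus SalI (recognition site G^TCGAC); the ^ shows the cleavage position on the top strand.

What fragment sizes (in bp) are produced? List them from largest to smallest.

116, 23, 21, 12, 12 bp

Xsu53II sites (AGTACT) start at positions 21, 56, 172.
Xsu53II cuts after the first base of each site, so after positions 21, 56, 172.
The SalI site (GTCGAC) starts at position 33.
SalI cuts after the first base of each site, so after position 33.
Combined cut positions: 21, 33, 56, 172.
Linear molecule, 4 cuts → 5 fragments:
  1–21 → 21 bp
  22–33 → 12 bp
  34–56 → 23 bp
  57–172 → 116 bp
  173–184 → 12 bp
Sorted largest to smallest: 116, 23, 21, 12, 12 bp.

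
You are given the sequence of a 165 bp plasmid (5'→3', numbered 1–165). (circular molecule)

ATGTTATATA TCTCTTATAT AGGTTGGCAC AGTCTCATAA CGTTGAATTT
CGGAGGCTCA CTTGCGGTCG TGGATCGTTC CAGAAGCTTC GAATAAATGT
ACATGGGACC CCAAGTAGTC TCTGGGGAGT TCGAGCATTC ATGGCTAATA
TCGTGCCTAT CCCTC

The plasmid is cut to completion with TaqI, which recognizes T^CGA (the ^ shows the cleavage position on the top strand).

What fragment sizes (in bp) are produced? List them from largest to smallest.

123, 42 bp

TaqI sites (TCGA) start at positions 89, 131.
TaqI cuts after the first base of each site, so after positions 89, 131.
Circular molecule, 2 cuts → 2 fragments:
  90–131 → 42 bp
  132–165 then 1–89 → 34 + 89 = 123 bp
Sorted largest to smallest: 123, 42 bp.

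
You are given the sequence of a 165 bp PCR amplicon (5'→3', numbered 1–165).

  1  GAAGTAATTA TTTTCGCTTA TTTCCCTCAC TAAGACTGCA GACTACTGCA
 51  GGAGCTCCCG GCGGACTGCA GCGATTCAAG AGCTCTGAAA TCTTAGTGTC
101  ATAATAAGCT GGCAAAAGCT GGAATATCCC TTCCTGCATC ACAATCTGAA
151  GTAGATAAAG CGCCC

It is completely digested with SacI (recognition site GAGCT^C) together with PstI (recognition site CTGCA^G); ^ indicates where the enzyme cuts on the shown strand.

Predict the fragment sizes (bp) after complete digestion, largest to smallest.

81, 40, 14, 14, 10, 6 bp

SacI sites (GAGCTC) start at positions 52, 80.
SacI cuts after base 5 of each site (before the last base), so after positions 56, 84.
PstI sites (CTGCAG) start at positions 36, 46, 66.
PstI cuts after base 5 of each site (before the last base), so after positions 40, 50, 70.
Combined cut positions: 40, 50, 56, 70, 84.
Linear molecule, 5 cuts → 6 fragments:
  1–40 → 40 bp
  41–50 → 10 bp
  51–56 → 6 bp
  57–70 → 14 bp
  71–84 → 14 bp
  85–165 → 81 bp
Sorted largest to smallest: 81, 40, 14, 14, 10, 6 bp.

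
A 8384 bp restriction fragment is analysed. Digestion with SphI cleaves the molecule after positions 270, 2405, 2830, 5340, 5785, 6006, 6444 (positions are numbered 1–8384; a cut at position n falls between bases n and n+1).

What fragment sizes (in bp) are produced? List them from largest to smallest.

2510, 2135, 1940, 445, 438, 425, 270, 221 bp

Linear molecule, 7 cuts → 8 fragments:
  270 − 0 = 270 bp
  2405 − 270 = 2135 bp
  2830 − 2405 = 425 bp
  5340 − 2830 = 2510 bp
  5785 − 5340 = 445 bp
  6006 − 5785 = 221 bp
  6444 − 6006 = 438 bp
  8384 − 6444 = 1940 bp
Sorted largest to smallest: 2510, 2135, 1940, 445, 438, 425, 270, 221 bp.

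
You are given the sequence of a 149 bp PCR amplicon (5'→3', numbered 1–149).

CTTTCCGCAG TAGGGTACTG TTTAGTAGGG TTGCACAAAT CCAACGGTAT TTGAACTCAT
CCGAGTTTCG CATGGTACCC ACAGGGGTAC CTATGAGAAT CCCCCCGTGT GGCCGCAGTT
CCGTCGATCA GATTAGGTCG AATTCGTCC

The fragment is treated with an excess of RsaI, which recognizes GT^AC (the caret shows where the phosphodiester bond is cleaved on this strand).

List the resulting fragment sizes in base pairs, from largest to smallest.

61, 60, 16, 12 bp

RsaI sites (GTAC) start at positions 15, 75, 87.
RsaI cuts after base 2 of each site, so after positions 16, 76, 88.
Linear molecule, 3 cuts → 4 fragments:
  1–16 → 16 bp
  17–76 → 60 bp
  77–88 → 12 bp
  89–149 → 61 bp
Sorted largest to smallest: 61, 60, 16, 12 bp.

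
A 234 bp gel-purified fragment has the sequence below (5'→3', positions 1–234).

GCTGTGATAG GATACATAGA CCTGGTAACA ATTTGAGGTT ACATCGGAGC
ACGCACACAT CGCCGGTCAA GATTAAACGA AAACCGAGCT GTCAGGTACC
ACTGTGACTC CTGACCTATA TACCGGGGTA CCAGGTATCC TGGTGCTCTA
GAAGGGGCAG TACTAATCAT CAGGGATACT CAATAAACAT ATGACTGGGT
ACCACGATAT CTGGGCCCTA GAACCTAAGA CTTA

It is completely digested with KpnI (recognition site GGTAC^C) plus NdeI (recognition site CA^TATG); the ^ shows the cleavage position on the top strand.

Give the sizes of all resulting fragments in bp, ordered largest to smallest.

99, 58, 32, 32, 13 bp

KpnI sites (GGTACC) start at positions 95, 127, 198.
KpnI cuts after base 5 of each site (before the last base), so after positions 99, 131, 202.
The NdeI site (CATATG) starts at position 188.
NdeI cuts after base 2 of each site, so after position 189.
Combined cut positions: 99, 131, 189, 202.
Linear molecule, 4 cuts → 5 fragments:
  1–99 → 99 bp
  100–131 → 32 bp
  132–189 → 58 bp
  190–202 → 13 bp
  203–234 → 32 bp
Sorted largest to smallest: 99, 58, 32, 32, 13 bp.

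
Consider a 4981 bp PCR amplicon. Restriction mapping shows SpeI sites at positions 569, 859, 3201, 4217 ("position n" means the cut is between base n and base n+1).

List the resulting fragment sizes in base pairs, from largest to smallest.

Linear molecule, 4 cuts → 5 fragments:
  569 − 0 = 569 bp
  859 − 569 = 290 bp
  3201 − 859 = 2342 bp
  4217 − 3201 = 1016 bp
  4981 − 4217 = 764 bp
Sorted largest to smallest: 2342, 1016, 764, 569, 290 bp.

2342, 1016, 764, 569, 290 bp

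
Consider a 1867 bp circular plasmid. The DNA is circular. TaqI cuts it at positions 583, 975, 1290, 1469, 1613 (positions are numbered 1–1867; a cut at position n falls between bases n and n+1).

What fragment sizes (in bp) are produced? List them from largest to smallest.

837, 392, 315, 179, 144 bp

Circular molecule, 5 cuts → 5 fragments:
  975 − 583 = 392 bp
  1290 − 975 = 315 bp
  1469 − 1290 = 179 bp
  1613 − 1469 = 144 bp
  wrap: 1867 − 1613 + 583 = 837 bp
Sorted largest to smallest: 837, 392, 315, 179, 144 bp.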